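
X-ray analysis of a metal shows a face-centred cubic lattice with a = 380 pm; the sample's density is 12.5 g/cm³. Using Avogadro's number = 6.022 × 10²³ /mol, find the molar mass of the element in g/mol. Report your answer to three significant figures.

103 g/mol

An FCC cell has Z = 4 atoms; a = 3.800 × 10^-8 cm.
M = ρ·N_A·a³/Z = 12.5 × 6.022 × 10²³ × 5.487 × 10^-23 / 4 = 103 g/mol.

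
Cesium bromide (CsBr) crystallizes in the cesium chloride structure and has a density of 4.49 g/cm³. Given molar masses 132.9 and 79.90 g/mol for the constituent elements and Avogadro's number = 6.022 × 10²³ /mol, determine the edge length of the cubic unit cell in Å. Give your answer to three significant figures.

M(CsBr) = 212.8 g/mol; Z = 1 formula unit per cell.
a³ = Z·M/(N_A·ρ) = 1 × 212.8 / (6.022 × 10²³ × 4.49) = 7.870 × 10^-23 cm³, so a = 4.285 × 10^-8 cm = 4.29 Å.

4.29 Å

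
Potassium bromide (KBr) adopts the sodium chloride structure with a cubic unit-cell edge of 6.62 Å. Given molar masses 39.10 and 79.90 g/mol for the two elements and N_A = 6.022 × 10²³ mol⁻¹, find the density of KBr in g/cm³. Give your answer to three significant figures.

2.72 g/cm³

The sodium chloride structure contains Z = 4 formula units per cell; M(KBr) = 39.10 + 79.90 = 119.0 g/mol.
a³ = (6.620 × 10^-8 cm)³ = 2.901 × 10^-22 cm³.
ρ = 4 × 119.0 / (6.022 × 10²³ × 2.901 × 10^-22) = 2.725 g/cm³.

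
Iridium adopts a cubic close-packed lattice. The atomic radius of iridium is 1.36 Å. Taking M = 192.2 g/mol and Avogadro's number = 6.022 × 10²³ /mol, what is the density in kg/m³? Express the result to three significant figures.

22400 kg/m³

In an FCC lattice, atoms touch along the face diagonal, so √2·a = 4r, giving a = 3.847 Å = 3.847 × 10^-8 cm.
With Z = 4, ρ = Z·M/(N_A·a³) = 4 × 192.2 / (6.022 × 10²³ × 5.692 × 10^-23) = 22.43 g/cm³ = 22400 kg/m³.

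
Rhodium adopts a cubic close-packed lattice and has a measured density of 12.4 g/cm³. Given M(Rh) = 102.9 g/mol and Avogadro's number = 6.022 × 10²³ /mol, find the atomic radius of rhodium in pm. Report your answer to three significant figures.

For an FCC cell (Z = 4), a³ = Z·M/(N_A·ρ) = 4 × 102.9 / (6.022 × 10²³ × 12.40) = 5.512 × 10^-23 cm³, so a = 3.806 × 10^-8 cm = 380.6 pm.
Atoms touch along the face diagonal, so √2·a = 4r, so r = 0.3536 × a = 135 pm.

135 pm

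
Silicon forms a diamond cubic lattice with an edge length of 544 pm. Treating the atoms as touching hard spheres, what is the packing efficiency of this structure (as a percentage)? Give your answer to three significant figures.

34.0%

In a diamond cubic lattice nearest neighbors lie along the body diagonal with √3·a = 8r, so r = 0.2165a = 117.8 pm.
Packing fraction = Z·(4/3)πr³ / a³ = 8 × (4/3)π × (117.8)³ / (544)³ = 0.3401 = 34.0%.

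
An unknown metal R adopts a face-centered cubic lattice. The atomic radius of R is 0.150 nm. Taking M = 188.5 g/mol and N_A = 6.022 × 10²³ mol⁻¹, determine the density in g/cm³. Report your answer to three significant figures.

In an FCC lattice, atoms touch along the face diagonal, so √2·a = 4r, giving a = 0.4243 nm = 4.243 × 10^-8 cm.
With Z = 4, ρ = Z·M/(N_A·a³) = 4 × 188.5 / (6.022 × 10²³ × 7.637 × 10^-23) = 16.40 g/cm³.

16.4 g/cm³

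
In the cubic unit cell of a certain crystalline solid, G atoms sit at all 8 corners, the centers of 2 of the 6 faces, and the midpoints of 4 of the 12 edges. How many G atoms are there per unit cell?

3

Corner atoms are shared by 8 cells (1/8 each), face atoms by 2 (1/2 each), edge atoms by 4 (1/4 each).
Net atoms = 8 × 1/8 + 2 × 1/2 + 4 × 1/4 = 1 + 1 + 1 = 3.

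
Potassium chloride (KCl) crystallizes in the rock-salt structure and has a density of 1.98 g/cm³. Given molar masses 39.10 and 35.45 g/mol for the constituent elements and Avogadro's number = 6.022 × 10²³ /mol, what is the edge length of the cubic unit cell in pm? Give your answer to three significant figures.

630 pm

M(KCl) = 74.55 g/mol; Z = 4 formula units per cell.
a³ = Z·M/(N_A·ρ) = 4 × 74.55 / (6.022 × 10²³ × 1.98) = 2.501 × 10^-22 cm³, so a = 6.300 × 10^-8 cm = 630 pm.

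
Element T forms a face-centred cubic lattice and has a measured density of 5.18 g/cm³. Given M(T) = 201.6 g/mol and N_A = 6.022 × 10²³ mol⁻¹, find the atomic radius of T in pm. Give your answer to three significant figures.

225 pm

For an FCC cell (Z = 4), a³ = Z·M/(N_A·ρ) = 4 × 201.6 / (6.022 × 10²³ × 5.180) = 2.585 × 10^-22 cm³, so a = 6.370 × 10^-8 cm = 637.0 pm.
Atoms touch along the face diagonal, so √2·a = 4r, so r = 0.3536 × a = 225 pm.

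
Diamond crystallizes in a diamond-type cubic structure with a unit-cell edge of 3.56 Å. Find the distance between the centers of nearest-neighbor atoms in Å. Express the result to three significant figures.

In a diamond cubic structure, nearest neighbors lie along the body diagonal with √3·a = 8r; the nearest-neighbor distance equals 2r = 0.4330·a.
d = 0.4330 × 3.56 = 1.54 Å.

1.54 Å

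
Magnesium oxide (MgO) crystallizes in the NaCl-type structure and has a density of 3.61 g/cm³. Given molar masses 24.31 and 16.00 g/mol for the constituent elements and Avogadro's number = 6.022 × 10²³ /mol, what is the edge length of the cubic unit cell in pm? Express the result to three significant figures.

M(MgO) = 40.31 g/mol; Z = 4 formula units per cell.
a³ = Z·M/(N_A·ρ) = 4 × 40.31 / (6.022 × 10²³ × 3.61) = 7.417 × 10^-23 cm³, so a = 4.202 × 10^-8 cm = 420 pm.

420 pm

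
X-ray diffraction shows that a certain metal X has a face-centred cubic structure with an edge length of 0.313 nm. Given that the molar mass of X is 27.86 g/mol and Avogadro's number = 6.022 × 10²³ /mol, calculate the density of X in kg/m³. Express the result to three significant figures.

6030 kg/m³

An FCC unit cell contains Z = 4 atoms.
Cell volume: a³ = (0.313 nm)³ = (3.130 × 10^-8 cm)³ = 3.066 × 10^-23 cm³.
ρ = Z·M/(N_A·a³) = 4 × 27.86 / (6.022 × 10²³ × 3.066 × 10^-23) = 6.035 g/cm³ = 6030 kg/m³.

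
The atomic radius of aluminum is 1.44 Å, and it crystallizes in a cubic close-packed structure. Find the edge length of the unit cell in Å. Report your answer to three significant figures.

4.07 Å

In an FCC lattice, atoms touch along the face diagonal, so √2·a = 4r.
a = 4r/√2 = 4 × 1.44 / 1.4142 = 4.07 Å.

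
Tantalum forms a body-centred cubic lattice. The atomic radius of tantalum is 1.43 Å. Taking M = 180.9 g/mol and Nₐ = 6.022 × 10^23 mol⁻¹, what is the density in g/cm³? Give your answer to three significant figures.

In a BCC lattice, atoms touch along the body diagonal, so √3·a = 4r, giving a = 3.302 Å = 3.302 × 10^-8 cm.
With Z = 2, ρ = Z·M/(N_A·a³) = 2 × 180.9 / (6.022 × 10²³ × 3.602 × 10^-23) = 16.68 g/cm³.

16.7 g/cm³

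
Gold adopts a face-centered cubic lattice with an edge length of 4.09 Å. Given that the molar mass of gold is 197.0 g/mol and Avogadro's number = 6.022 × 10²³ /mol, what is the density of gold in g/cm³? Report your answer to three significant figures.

19.1 g/cm³

An FCC unit cell contains Z = 4 atoms.
Cell volume: a³ = (4.09 Å)³ = (4.090 × 10^-8 cm)³ = 6.842 × 10^-23 cm³.
ρ = Z·M/(N_A·a³) = 4 × 197.0 / (6.022 × 10²³ × 6.842 × 10^-23) = 19.13 g/cm³.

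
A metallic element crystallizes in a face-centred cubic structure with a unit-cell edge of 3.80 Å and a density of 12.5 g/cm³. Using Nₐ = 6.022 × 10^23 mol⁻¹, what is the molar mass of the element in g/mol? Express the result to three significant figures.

103 g/mol

An FCC cell has Z = 4 atoms; a = 3.800 × 10^-8 cm.
M = ρ·N_A·a³/Z = 12.5 × 6.022 × 10²³ × 5.487 × 10^-23 / 4 = 103 g/mol.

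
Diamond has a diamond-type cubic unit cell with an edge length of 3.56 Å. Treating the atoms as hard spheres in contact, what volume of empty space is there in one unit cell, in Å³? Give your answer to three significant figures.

29.8 Å³

In a diamond cubic lattice nearest neighbors lie along the body diagonal with √3·a = 8r, so r = 0.2165a = 0.7708 Å.
V_cell = a³ = 45.12 Å³; V_atoms = 8 × (4/3)πr³ = 15.34 Å³.
Empty space = 45.12 − 15.34 = 29.8 Å³.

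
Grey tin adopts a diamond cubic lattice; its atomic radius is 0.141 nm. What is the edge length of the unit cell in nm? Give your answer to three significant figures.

0.651 nm

In a diamond cubic lattice, nearest neighbors lie along the body diagonal with √3·a = 8r.
a = 8r/√3 = 8 × 0.141 / 1.7321 = 0.651 nm.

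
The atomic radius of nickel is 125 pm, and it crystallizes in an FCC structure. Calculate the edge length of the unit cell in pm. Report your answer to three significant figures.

354 pm

In an FCC lattice, atoms touch along the face diagonal, so √2·a = 4r.
a = 4r/√2 = 4 × 125 / 1.4142 = 354 pm.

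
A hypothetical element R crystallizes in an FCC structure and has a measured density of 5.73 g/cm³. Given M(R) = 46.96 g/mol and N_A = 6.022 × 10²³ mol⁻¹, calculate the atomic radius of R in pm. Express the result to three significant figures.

For an FCC cell (Z = 4), a³ = Z·M/(N_A·ρ) = 4 × 46.96 / (6.022 × 10²³ × 5.730) = 5.444 × 10^-23 cm³, so a = 3.790 × 10^-8 cm = 379.0 pm.
Atoms touch along the face diagonal, so √2·a = 4r, so r = 0.3536 × a = 134 pm.

134 pm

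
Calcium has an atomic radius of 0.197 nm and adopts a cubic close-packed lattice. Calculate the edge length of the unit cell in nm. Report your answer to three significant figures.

0.557 nm

In an FCC lattice, atoms touch along the face diagonal, so √2·a = 4r.
a = 4r/√2 = 4 × 0.197 / 1.4142 = 0.557 nm.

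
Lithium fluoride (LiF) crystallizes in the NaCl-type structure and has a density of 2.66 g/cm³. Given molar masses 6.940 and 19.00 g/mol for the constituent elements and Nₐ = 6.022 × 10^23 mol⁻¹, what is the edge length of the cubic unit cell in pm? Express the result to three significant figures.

402 pm

M(LiF) = 25.94 g/mol; Z = 4 formula units per cell.
a³ = Z·M/(N_A·ρ) = 4 × 25.94 / (6.022 × 10²³ × 2.66) = 6.478 × 10^-23 cm³, so a = 4.016 × 10^-8 cm = 402 pm.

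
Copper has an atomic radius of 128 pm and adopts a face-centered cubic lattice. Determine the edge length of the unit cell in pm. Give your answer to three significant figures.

362 pm

In an FCC lattice, atoms touch along the face diagonal, so √2·a = 4r.
a = 4r/√2 = 4 × 128 / 1.4142 = 362 pm.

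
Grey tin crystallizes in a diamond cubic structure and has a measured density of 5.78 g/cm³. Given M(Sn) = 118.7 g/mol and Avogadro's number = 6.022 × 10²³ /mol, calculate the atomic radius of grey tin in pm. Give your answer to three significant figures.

For a diamond cubic cell (Z = 8), a³ = Z·M/(N_A·ρ) = 8 × 118.7 / (6.022 × 10²³ × 5.780) = 2.728 × 10^-22 cm³, so a = 6.486 × 10^-8 cm = 648.6 pm.
Nearest neighbors lie along the body diagonal with √3·a = 8r, so r = 0.2165 × a = 140 pm.

140 pm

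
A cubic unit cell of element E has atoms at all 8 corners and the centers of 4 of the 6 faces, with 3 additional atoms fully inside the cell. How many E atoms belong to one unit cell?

Corner atoms are shared by 8 cells (1/8 each), face atoms by 2 (1/2 each), interior atoms are unshared.
Net atoms = 8 × 1/8 + 4 × 1/2 + 3 = 1 + 2 + 3 = 6.

6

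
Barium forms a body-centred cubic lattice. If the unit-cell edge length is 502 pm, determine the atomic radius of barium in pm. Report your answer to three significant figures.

217 pm

In a BCC lattice, atoms touch along the body diagonal, so √3·a = 4r.
r = √3·a/4 = 1.7321 × 502 / 4 = 217 pm.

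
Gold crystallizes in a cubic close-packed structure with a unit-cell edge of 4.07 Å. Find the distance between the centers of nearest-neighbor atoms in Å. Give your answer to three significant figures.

2.88 Å

In an FCC structure, atoms touch along the face diagonal, so √2·a = 4r; the nearest-neighbor distance equals 2r = 0.7071·a.
d = 0.7071 × 4.07 = 2.88 Å.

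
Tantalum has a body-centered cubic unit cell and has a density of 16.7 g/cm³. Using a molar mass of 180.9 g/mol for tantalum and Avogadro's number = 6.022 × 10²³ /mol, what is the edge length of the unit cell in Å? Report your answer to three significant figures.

With Z = 2 atoms per BCC cell, a³ = Z·M/(N_A·ρ) = 2 × 180.9 / (6.022 × 10²³ × 16.70 g/cm³) = 3.598 × 10^-23 cm³.
a = (3.598 × 10^-23)^(1/3) = 3.301 × 10^-8 cm = 3.30 Å.

3.30 Å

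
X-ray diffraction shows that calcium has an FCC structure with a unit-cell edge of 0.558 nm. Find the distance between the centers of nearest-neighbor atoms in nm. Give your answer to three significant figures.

0.395 nm

In an FCC structure, atoms touch along the face diagonal, so √2·a = 4r; the nearest-neighbor distance equals 2r = 0.7071·a.
d = 0.7071 × 0.558 = 0.395 nm.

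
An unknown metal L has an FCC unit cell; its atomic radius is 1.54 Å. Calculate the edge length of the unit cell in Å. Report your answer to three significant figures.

4.36 Å

In an FCC lattice, atoms touch along the face diagonal, so √2·a = 4r.
a = 4r/√2 = 4 × 1.54 / 1.4142 = 4.36 Å.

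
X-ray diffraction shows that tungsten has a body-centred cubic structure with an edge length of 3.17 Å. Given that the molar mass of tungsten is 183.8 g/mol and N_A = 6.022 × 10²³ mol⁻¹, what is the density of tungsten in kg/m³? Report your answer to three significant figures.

19200 kg/m³

A BCC unit cell contains Z = 2 atoms.
Cell volume: a³ = (3.17 Å)³ = (3.170 × 10^-8 cm)³ = 3.186 × 10^-23 cm³.
ρ = Z·M/(N_A·a³) = 2 × 183.8 / (6.022 × 10²³ × 3.186 × 10^-23) = 19.16 g/cm³ = 19200 kg/m³.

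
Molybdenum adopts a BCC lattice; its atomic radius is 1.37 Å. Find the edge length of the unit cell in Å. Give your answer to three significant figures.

3.16 Å

In a BCC lattice, atoms touch along the body diagonal, so √3·a = 4r.
a = 4r/√3 = 4 × 1.37 / 1.7321 = 3.16 Å.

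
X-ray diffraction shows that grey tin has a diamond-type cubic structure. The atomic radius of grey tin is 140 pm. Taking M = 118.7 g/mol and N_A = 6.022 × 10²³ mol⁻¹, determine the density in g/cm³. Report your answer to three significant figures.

In a diamond cubic lattice, nearest neighbors lie along the body diagonal with √3·a = 8r, giving a = 646.6 pm = 6.466 × 10^-8 cm.
With Z = 8, ρ = Z·M/(N_A·a³) = 8 × 118.7 / (6.022 × 10²³ × 2.704 × 10^-22) = 5.832 g/cm³.

5.83 g/cm³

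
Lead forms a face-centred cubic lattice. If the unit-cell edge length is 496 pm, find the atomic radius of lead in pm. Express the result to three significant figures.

175 pm

In an FCC lattice, atoms touch along the face diagonal, so √2·a = 4r.
r = √2·a/4 = 1.4142 × 496 / 4 = 175 pm.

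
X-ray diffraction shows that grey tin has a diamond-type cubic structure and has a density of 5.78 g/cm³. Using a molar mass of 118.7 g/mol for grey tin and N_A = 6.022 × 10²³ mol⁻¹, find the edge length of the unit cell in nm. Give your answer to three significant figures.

With Z = 8 atoms per diamond cubic cell, a³ = Z·M/(N_A·ρ) = 8 × 118.7 / (6.022 × 10²³ × 5.780 g/cm³) = 2.728 × 10^-22 cm³.
a = (2.728 × 10^-22)^(1/3) = 6.486 × 10^-8 cm = 0.649 nm.

0.649 nm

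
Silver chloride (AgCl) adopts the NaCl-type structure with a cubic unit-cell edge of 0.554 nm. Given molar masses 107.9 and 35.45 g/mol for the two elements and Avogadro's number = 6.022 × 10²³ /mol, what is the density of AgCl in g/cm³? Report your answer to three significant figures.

The NaCl-type structure contains Z = 4 formula units per cell; M(AgCl) = 107.9 + 35.45 = 143.35 g/mol.
a³ = (5.540 × 10^-8 cm)³ = 1.700 × 10^-22 cm³.
ρ = 4 × 143.35 / (6.022 × 10²³ × 1.700 × 10^-22) = 5.600 g/cm³.

5.60 g/cm³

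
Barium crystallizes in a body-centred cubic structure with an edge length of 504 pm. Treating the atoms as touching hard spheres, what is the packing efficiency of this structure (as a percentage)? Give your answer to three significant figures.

In a BCC lattice atoms touch along the body diagonal, so √3·a = 4r, so r = 0.4330a = 218.2 pm.
Packing fraction = Z·(4/3)πr³ / a³ = 2 × (4/3)π × (218.2)³ / (504)³ = 0.6802 = 68.0%.

68.0%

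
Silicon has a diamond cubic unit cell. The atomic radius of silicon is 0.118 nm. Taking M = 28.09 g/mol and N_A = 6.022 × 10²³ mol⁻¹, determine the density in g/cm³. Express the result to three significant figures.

2.30 g/cm³

In a diamond cubic lattice, nearest neighbors lie along the body diagonal with √3·a = 8r, giving a = 0.5450 nm = 5.450 × 10^-8 cm.
With Z = 8, ρ = Z·M/(N_A·a³) = 8 × 28.09 / (6.022 × 10²³ × 1.619 × 10^-22) = 2.305 g/cm³.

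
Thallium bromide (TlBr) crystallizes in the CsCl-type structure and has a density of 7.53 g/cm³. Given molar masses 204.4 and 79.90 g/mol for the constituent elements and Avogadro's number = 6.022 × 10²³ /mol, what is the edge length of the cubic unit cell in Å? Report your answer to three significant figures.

3.97 Å

M(TlBr) = 284.3 g/mol; Z = 1 formula unit per cell.
a³ = Z·M/(N_A·ρ) = 1 × 284.3 / (6.022 × 10²³ × 7.53) = 6.270 × 10^-23 cm³, so a = 3.973 × 10^-8 cm = 3.97 Å.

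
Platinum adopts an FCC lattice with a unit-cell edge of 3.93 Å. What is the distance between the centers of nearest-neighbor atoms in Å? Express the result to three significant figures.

In an FCC structure, atoms touch along the face diagonal, so √2·a = 4r; the nearest-neighbor distance equals 2r = 0.7071·a.
d = 0.7071 × 3.93 = 2.78 Å.

2.78 Å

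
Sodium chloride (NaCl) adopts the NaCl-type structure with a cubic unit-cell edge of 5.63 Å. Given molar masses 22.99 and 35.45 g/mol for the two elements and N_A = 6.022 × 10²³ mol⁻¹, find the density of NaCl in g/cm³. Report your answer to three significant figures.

2.18 g/cm³

The NaCl-type structure contains Z = 4 formula units per cell; M(NaCl) = 22.99 + 35.45 = 58.44 g/mol.
a³ = (5.630 × 10^-8 cm)³ = 1.785 × 10^-22 cm³.
ρ = 4 × 58.44 / (6.022 × 10²³ × 1.785 × 10^-22) = 2.175 g/cm³.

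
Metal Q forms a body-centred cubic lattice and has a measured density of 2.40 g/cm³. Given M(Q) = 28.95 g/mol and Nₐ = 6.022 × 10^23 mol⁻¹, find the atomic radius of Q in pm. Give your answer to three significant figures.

For a BCC cell (Z = 2), a³ = Z·M/(N_A·ρ) = 2 × 28.95 / (6.022 × 10²³ × 2.400) = 4.006 × 10^-23 cm³, so a = 3.422 × 10^-8 cm = 342.2 pm.
Atoms touch along the body diagonal, so √3·a = 4r, so r = 0.4330 × a = 148 pm.

148 pm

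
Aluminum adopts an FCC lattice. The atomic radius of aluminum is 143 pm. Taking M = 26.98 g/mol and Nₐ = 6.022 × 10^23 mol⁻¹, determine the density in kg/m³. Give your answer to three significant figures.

2710 kg/m³

In an FCC lattice, atoms touch along the face diagonal, so √2·a = 4r, giving a = 404.5 pm = 4.045 × 10^-8 cm.
With Z = 4, ρ = Z·M/(N_A·a³) = 4 × 26.98 / (6.022 × 10²³ × 6.617 × 10^-23) = 2.708 g/cm³ = 2710 kg/m³.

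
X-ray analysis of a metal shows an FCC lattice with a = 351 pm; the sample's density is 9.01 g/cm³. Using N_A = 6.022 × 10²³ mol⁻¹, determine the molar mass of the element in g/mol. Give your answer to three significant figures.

58.7 g/mol

An FCC cell has Z = 4 atoms; a = 3.510 × 10^-8 cm.
M = ρ·N_A·a³/Z = 9.01 × 6.022 × 10²³ × 4.324 × 10^-23 / 4 = 58.7 g/mol.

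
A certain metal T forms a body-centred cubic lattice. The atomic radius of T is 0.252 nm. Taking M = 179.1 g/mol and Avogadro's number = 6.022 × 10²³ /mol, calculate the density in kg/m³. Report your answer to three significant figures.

In a BCC lattice, atoms touch along the body diagonal, so √3·a = 4r, giving a = 0.5820 nm = 5.820 × 10^-8 cm.
With Z = 2, ρ = Z·M/(N_A·a³) = 2 × 179.1 / (6.022 × 10²³ × 1.971 × 10^-22) = 3.018 g/cm³ = 3020 kg/m³.

3020 kg/m³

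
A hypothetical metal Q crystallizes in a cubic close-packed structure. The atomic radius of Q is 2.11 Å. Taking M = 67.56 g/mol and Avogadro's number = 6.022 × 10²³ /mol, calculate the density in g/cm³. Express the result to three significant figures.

In an FCC lattice, atoms touch along the face diagonal, so √2·a = 4r, giving a = 5.968 Å = 5.968 × 10^-8 cm.
With Z = 4, ρ = Z·M/(N_A·a³) = 4 × 67.56 / (6.022 × 10²³ × 2.126 × 10^-22) = 2.111 g/cm³.

2.11 g/cm³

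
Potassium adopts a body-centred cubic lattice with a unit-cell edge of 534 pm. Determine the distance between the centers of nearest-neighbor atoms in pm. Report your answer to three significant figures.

462 pm

In a BCC structure, atoms touch along the body diagonal, so √3·a = 4r; the nearest-neighbor distance equals 2r = 0.8660·a.
d = 0.8660 × 534 = 462 pm.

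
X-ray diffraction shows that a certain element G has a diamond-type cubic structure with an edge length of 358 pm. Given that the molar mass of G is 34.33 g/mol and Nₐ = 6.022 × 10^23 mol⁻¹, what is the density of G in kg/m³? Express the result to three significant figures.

9940 kg/m³

A diamond cubic unit cell contains Z = 8 atoms.
Cell volume: a³ = (358 pm)³ = (3.580 × 10^-8 cm)³ = 4.588 × 10^-23 cm³.
ρ = Z·M/(N_A·a³) = 8 × 34.33 / (6.022 × 10²³ × 4.588 × 10^-23) = 9.940 g/cm³ = 9940 kg/m³.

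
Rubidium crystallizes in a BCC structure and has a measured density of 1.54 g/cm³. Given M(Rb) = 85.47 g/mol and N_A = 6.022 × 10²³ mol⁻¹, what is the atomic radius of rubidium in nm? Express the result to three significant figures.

For a BCC cell (Z = 2), a³ = Z·M/(N_A·ρ) = 2 × 85.47 / (6.022 × 10²³ × 1.540) = 1.843 × 10^-22 cm³, so a = 5.691 × 10^-8 cm = 0.5691 nm.
Atoms touch along the body diagonal, so √3·a = 4r, so r = 0.4330 × a = 0.246 nm.

0.246 nm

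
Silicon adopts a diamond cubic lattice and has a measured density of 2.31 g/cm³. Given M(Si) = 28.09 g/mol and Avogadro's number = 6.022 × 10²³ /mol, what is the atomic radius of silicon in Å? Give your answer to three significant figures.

For a diamond cubic cell (Z = 8), a³ = Z·M/(N_A·ρ) = 8 × 28.09 / (6.022 × 10²³ × 2.310) = 1.615 × 10^-22 cm³, so a = 5.446 × 10^-8 cm = 5.446 Å.
Nearest neighbors lie along the body diagonal with √3·a = 8r, so r = 0.2165 × a = 1.18 Å.

1.18 Å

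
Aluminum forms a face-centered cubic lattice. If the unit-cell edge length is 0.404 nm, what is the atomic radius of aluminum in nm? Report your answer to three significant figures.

0.143 nm

In an FCC lattice, atoms touch along the face diagonal, so √2·a = 4r.
r = √2·a/4 = 1.4142 × 0.404 / 4 = 0.143 nm.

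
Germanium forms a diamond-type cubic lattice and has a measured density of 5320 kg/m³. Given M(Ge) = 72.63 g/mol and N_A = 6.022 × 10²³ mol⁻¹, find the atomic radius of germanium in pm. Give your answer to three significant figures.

123 pm

For a diamond cubic cell (Z = 8), a³ = Z·M/(N_A·ρ) = 8 × 72.63 / (6.022 × 10²³ × 5.320) = 1.814 × 10^-22 cm³, so a = 5.660 × 10^-8 cm = 566.0 pm.
Nearest neighbors lie along the body diagonal with √3·a = 8r, so r = 0.2165 × a = 123 pm.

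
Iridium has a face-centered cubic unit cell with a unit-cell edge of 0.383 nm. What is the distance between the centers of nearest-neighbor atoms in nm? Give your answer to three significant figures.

0.271 nm

In an FCC structure, atoms touch along the face diagonal, so √2·a = 4r; the nearest-neighbor distance equals 2r = 0.7071·a.
d = 0.7071 × 0.383 = 0.271 nm.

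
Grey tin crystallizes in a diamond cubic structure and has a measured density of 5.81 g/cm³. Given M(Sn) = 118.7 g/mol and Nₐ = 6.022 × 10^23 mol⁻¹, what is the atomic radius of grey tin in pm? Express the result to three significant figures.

For a diamond cubic cell (Z = 8), a³ = Z·M/(N_A·ρ) = 8 × 118.7 / (6.022 × 10²³ × 5.810) = 2.714 × 10^-22 cm³, so a = 6.475 × 10^-8 cm = 647.5 pm.
Nearest neighbors lie along the body diagonal with √3·a = 8r, so r = 0.2165 × a = 140 pm.

140 pm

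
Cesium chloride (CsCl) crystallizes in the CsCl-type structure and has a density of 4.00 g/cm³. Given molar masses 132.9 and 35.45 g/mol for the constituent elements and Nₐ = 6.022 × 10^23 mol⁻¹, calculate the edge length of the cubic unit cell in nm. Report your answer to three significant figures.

M(CsCl) = 168.35 g/mol; Z = 1 formula unit per cell.
a³ = Z·M/(N_A·ρ) = 1 × 168.35 / (6.022 × 10²³ × 4.00) = 6.989 × 10^-23 cm³, so a = 4.119 × 10^-8 cm = 0.412 nm.

0.412 nm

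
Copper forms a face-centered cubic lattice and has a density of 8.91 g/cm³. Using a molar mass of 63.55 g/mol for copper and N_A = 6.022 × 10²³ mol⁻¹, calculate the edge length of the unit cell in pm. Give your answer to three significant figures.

362 pm

With Z = 4 atoms per FCC cell, a³ = Z·M/(N_A·ρ) = 4 × 63.55 / (6.022 × 10²³ × 8.910 g/cm³) = 4.738 × 10^-23 cm³.
a = (4.738 × 10^-23)^(1/3) = 3.618 × 10^-8 cm = 362 pm.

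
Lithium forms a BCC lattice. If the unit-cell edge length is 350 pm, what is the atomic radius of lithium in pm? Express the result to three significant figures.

152 pm

In a BCC lattice, atoms touch along the body diagonal, so √3·a = 4r.
r = √3·a/4 = 1.7321 × 350 / 4 = 152 pm.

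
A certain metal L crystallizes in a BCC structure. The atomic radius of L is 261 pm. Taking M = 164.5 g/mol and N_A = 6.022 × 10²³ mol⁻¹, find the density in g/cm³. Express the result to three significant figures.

In a BCC lattice, atoms touch along the body diagonal, so √3·a = 4r, giving a = 602.8 pm = 6.028 × 10^-8 cm.
With Z = 2, ρ = Z·M/(N_A·a³) = 2 × 164.5 / (6.022 × 10²³ × 2.190 × 10^-22) = 2.495 g/cm³.

2.49 g/cm³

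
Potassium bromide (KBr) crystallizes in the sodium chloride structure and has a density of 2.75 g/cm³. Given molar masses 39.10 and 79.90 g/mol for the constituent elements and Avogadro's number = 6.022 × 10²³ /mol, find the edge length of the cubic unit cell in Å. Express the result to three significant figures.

M(KBr) = 119.0 g/mol; Z = 4 formula units per cell.
a³ = Z·M/(N_A·ρ) = 4 × 119.0 / (6.022 × 10²³ × 2.75) = 2.874 × 10^-22 cm³, so a = 6.600 × 10^-8 cm = 6.60 Å.

6.60 Å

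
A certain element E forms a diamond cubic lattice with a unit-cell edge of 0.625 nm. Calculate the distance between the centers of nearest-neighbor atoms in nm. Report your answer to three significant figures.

0.271 nm

In a diamond cubic structure, nearest neighbors lie along the body diagonal with √3·a = 8r; the nearest-neighbor distance equals 2r = 0.4330·a.
d = 0.4330 × 0.625 = 0.271 nm.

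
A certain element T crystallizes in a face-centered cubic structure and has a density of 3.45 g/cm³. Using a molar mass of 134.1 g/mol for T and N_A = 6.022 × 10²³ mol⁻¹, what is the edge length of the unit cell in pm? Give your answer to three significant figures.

637 pm

With Z = 4 atoms per FCC cell, a³ = Z·M/(N_A·ρ) = 4 × 134.1 / (6.022 × 10²³ × 3.450 g/cm³) = 2.582 × 10^-22 cm³.
a = (2.582 × 10^-22)^(1/3) = 6.368 × 10^-8 cm = 637 pm.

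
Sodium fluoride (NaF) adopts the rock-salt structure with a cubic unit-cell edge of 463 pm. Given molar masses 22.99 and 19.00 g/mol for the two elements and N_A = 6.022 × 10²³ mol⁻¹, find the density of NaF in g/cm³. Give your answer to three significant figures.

The rock-salt structure contains Z = 4 formula units per cell; M(NaF) = 22.99 + 19.00 = 41.99 g/mol.
a³ = (4.630 × 10^-8 cm)³ = 9.925 × 10^-23 cm³.
ρ = 4 × 41.99 / (6.022 × 10²³ × 9.925 × 10^-23) = 2.810 g/cm³.

2.81 g/cm³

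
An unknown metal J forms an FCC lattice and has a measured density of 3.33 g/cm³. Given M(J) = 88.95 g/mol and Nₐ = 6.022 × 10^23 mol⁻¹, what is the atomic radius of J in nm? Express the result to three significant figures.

For an FCC cell (Z = 4), a³ = Z·M/(N_A·ρ) = 4 × 88.95 / (6.022 × 10²³ × 3.330) = 1.774 × 10^-22 cm³, so a = 5.619 × 10^-8 cm = 0.5619 nm.
Atoms touch along the face diagonal, so √2·a = 4r, so r = 0.3536 × a = 0.199 nm.

0.199 nm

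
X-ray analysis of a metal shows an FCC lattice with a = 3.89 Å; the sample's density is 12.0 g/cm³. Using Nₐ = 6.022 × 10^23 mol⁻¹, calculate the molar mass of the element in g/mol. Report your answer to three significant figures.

106 g/mol

An FCC cell has Z = 4 atoms; a = 3.890 × 10^-8 cm.
M = ρ·N_A·a³/Z = 12.0 × 6.022 × 10²³ × 5.886 × 10^-23 / 4 = 106 g/mol.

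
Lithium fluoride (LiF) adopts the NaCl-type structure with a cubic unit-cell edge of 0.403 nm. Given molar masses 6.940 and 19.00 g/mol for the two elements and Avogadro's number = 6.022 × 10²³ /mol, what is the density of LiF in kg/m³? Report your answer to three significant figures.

2630 kg/m³

The NaCl-type structure contains Z = 4 formula units per cell; M(LiF) = 6.940 + 19.00 = 25.94 g/mol.
a³ = (4.030 × 10^-8 cm)³ = 6.545 × 10^-23 cm³.
ρ = 4 × 25.94 / (6.022 × 10²³ × 6.545 × 10^-23) = 2.633 g/cm³ = 2630 kg/m³.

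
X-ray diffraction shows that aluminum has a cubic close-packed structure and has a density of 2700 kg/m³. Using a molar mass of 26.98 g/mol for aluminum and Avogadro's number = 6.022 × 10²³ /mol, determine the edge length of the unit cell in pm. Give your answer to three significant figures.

405 pm

With Z = 4 atoms per FCC cell, a³ = Z·M/(N_A·ρ) = 4 × 26.98 / (6.022 × 10²³ × 2.700 g/cm³) = 6.637 × 10^-23 cm³.
a = (6.637 × 10^-23)^(1/3) = 4.049 × 10^-8 cm = 405 pm.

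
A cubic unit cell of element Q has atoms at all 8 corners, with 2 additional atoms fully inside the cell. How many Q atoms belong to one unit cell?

3

Corner atoms are shared by 8 cells (1/8 each), interior atoms are unshared.
Net atoms = 8 × 1/8 + 2 = 1 + 2 = 3.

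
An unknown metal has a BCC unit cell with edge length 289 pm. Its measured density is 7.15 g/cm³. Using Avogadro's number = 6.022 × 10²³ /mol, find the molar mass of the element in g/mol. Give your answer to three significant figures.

A BCC cell has Z = 2 atoms; a = 2.890 × 10^-8 cm.
M = ρ·N_A·a³/Z = 7.15 × 6.022 × 10²³ × 2.414 × 10^-23 / 2 = 52.0 g/mol.

52.0 g/mol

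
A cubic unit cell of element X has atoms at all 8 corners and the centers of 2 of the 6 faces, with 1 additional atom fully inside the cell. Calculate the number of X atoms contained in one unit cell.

3

Corner atoms are shared by 8 cells (1/8 each), face atoms by 2 (1/2 each), interior atoms are unshared.
Net atoms = 8 × 1/8 + 2 × 1/2 + 1 = 1 + 1 + 1 = 3.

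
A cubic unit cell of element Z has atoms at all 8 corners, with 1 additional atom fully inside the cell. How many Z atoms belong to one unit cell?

Corner atoms are shared by 8 cells (1/8 each), interior atoms are unshared.
Net atoms = 8 × 1/8 + 1 = 1 + 1 = 2.

2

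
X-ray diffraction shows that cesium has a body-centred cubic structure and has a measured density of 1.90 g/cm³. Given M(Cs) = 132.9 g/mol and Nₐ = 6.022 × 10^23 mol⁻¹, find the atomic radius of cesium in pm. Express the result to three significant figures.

266 pm

For a BCC cell (Z = 2), a³ = Z·M/(N_A·ρ) = 2 × 132.9 / (6.022 × 10²³ × 1.900) = 2.323 × 10^-22 cm³, so a = 6.147 × 10^-8 cm = 614.7 pm.
Atoms touch along the body diagonal, so √3·a = 4r, so r = 0.4330 × a = 266 pm.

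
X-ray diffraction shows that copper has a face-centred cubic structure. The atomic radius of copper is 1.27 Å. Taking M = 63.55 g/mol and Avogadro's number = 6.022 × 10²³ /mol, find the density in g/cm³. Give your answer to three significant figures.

9.11 g/cm³

In an FCC lattice, atoms touch along the face diagonal, so √2·a = 4r, giving a = 3.592 Å = 3.592 × 10^-8 cm.
With Z = 4, ρ = Z·M/(N_A·a³) = 4 × 63.55 / (6.022 × 10²³ × 4.635 × 10^-23) = 9.107 g/cm³.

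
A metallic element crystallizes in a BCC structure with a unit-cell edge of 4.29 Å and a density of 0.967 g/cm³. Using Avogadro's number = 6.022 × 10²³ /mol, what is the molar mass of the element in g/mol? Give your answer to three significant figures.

23.0 g/mol

A BCC cell has Z = 2 atoms; a = 4.290 × 10^-8 cm.
M = ρ·N_A·a³/Z = 0.967 × 6.022 × 10²³ × 7.895 × 10^-23 / 2 = 23.0 g/mol.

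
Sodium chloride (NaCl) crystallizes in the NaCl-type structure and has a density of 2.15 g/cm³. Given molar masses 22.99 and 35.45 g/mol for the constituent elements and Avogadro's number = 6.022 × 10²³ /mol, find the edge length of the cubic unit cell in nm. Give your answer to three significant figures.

0.565 nm

M(NaCl) = 58.44 g/mol; Z = 4 formula units per cell.
a³ = Z·M/(N_A·ρ) = 4 × 58.44 / (6.022 × 10²³ × 2.15) = 1.805 × 10^-22 cm³, so a = 5.652 × 10^-8 cm = 0.565 nm.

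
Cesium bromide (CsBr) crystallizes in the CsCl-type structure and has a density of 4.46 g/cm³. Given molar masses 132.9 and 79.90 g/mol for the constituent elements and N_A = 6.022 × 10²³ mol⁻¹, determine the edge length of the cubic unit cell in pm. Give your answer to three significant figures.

M(CsBr) = 212.8 g/mol; Z = 1 formula unit per cell.
a³ = Z·M/(N_A·ρ) = 1 × 212.8 / (6.022 × 10²³ × 4.46) = 7.923 × 10^-23 cm³, so a = 4.295 × 10^-8 cm = 430 pm.

430 pm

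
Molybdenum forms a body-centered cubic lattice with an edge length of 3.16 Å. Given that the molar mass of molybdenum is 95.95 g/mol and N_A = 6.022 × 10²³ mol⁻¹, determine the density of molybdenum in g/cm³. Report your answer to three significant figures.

10.1 g/cm³

A BCC unit cell contains Z = 2 atoms.
Cell volume: a³ = (3.16 Å)³ = (3.160 × 10^-8 cm)³ = 3.155 × 10^-23 cm³.
ρ = Z·M/(N_A·a³) = 2 × 95.95 / (6.022 × 10²³ × 3.155 × 10^-23) = 10.10 g/cm³.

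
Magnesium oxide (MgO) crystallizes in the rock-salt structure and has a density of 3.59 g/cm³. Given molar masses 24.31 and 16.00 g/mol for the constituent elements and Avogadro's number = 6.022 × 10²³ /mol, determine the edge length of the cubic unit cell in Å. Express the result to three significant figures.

4.21 Å

M(MgO) = 40.31 g/mol; Z = 4 formula units per cell.
a³ = Z·M/(N_A·ρ) = 4 × 40.31 / (6.022 × 10²³ × 3.59) = 7.458 × 10^-23 cm³, so a = 4.209 × 10^-8 cm = 4.21 Å.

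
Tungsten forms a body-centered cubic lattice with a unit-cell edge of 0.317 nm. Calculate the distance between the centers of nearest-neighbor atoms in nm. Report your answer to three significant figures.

In a BCC structure, atoms touch along the body diagonal, so √3·a = 4r; the nearest-neighbor distance equals 2r = 0.8660·a.
d = 0.8660 × 0.317 = 0.275 nm.

0.275 nm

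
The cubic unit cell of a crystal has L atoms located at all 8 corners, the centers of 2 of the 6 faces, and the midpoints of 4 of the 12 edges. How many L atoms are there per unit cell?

3

Corner atoms are shared by 8 cells (1/8 each), face atoms by 2 (1/2 each), edge atoms by 4 (1/4 each).
Net atoms = 8 × 1/8 + 2 × 1/2 + 4 × 1/4 = 1 + 1 + 1 = 3.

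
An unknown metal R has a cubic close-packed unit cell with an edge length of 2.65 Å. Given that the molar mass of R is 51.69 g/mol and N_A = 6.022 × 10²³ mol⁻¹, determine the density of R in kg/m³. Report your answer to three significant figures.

18400 kg/m³

An FCC unit cell contains Z = 4 atoms.
Cell volume: a³ = (2.65 Å)³ = (2.650 × 10^-8 cm)³ = 1.861 × 10^-23 cm³.
ρ = Z·M/(N_A·a³) = 4 × 51.69 / (6.022 × 10²³ × 1.861 × 10^-23) = 18.45 g/cm³ = 18400 kg/m³.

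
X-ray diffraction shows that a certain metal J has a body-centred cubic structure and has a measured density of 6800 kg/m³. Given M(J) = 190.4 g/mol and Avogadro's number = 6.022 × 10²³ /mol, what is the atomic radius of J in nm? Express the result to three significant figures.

0.196 nm

For a BCC cell (Z = 2), a³ = Z·M/(N_A·ρ) = 2 × 190.4 / (6.022 × 10²³ × 6.800) = 9.299 × 10^-23 cm³, so a = 4.531 × 10^-8 cm = 0.4531 nm.
Atoms touch along the body diagonal, so √3·a = 4r, so r = 0.4330 × a = 0.196 nm.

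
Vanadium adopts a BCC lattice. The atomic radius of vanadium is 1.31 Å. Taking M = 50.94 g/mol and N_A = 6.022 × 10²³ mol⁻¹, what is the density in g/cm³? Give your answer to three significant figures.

6.11 g/cm³

In a BCC lattice, atoms touch along the body diagonal, so √3·a = 4r, giving a = 3.025 Å = 3.025 × 10^-8 cm.
With Z = 2, ρ = Z·M/(N_A·a³) = 2 × 50.94 / (6.022 × 10²³ × 2.769 × 10^-23) = 6.110 g/cm³.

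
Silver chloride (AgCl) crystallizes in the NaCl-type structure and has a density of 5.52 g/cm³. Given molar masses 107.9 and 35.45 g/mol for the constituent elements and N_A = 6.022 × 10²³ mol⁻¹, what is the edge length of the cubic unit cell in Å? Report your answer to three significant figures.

M(AgCl) = 143.35 g/mol; Z = 4 formula units per cell.
a³ = Z·M/(N_A·ρ) = 4 × 143.35 / (6.022 × 10²³ × 5.52) = 1.725 × 10^-22 cm³, so a = 5.567 × 10^-8 cm = 5.57 Å.

5.57 Å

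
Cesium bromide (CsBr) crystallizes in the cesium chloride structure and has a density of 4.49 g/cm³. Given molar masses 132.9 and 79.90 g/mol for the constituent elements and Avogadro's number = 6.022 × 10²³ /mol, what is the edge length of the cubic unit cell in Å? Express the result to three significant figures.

M(CsBr) = 212.8 g/mol; Z = 1 formula unit per cell.
a³ = Z·M/(N_A·ρ) = 1 × 212.8 / (6.022 × 10²³ × 4.49) = 7.870 × 10^-23 cm³, so a = 4.285 × 10^-8 cm = 4.29 Å.

4.29 Å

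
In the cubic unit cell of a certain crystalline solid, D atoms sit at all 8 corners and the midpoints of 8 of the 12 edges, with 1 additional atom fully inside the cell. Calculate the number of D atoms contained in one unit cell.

Corner atoms are shared by 8 cells (1/8 each), edge atoms by 4 (1/4 each), interior atoms are unshared.
Net atoms = 8 × 1/8 + 8 × 1/4 + 1 = 1 + 2 + 1 = 4.

4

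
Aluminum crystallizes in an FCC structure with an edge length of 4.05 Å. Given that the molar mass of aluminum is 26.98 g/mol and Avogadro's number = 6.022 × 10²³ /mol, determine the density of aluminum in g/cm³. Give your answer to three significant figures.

An FCC unit cell contains Z = 4 atoms.
Cell volume: a³ = (4.05 Å)³ = (4.050 × 10^-8 cm)³ = 6.643 × 10^-23 cm³.
ρ = Z·M/(N_A·a³) = 4 × 26.98 / (6.022 × 10²³ × 6.643 × 10^-23) = 2.698 g/cm³.

2.70 g/cm³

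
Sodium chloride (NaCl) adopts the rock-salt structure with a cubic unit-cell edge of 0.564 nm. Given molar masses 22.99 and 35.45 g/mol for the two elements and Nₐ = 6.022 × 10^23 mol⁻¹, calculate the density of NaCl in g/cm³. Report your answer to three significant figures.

The rock-salt structure contains Z = 4 formula units per cell; M(NaCl) = 22.99 + 35.45 = 58.44 g/mol.
a³ = (5.640 × 10^-8 cm)³ = 1.794 × 10^-22 cm³.
ρ = 4 × 58.44 / (6.022 × 10²³ × 1.794 × 10^-22) = 2.164 g/cm³.

2.16 g/cm³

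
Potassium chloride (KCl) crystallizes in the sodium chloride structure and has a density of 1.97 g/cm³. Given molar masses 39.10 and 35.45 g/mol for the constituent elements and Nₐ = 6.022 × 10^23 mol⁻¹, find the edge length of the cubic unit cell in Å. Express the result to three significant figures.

M(KCl) = 74.55 g/mol; Z = 4 formula units per cell.
a³ = Z·M/(N_A·ρ) = 4 × 74.55 / (6.022 × 10²³ × 1.97) = 2.514 × 10^-22 cm³, so a = 6.311 × 10^-8 cm = 6.31 Å.

6.31 Å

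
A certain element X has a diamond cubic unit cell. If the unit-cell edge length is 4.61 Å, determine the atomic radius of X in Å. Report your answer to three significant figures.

0.998 Å

In a diamond cubic lattice, nearest neighbors lie along the body diagonal with √3·a = 8r.
r = √3·a/8 = 1.7321 × 4.61 / 8 = 0.998 Å.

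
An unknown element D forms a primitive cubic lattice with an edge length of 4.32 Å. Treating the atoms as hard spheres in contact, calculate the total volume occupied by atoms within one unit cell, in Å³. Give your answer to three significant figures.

In a simple cubic lattice atoms touch along the cell edge, so a = 2r, so r = 0.5000a = 2.160 Å.
V_atoms = Z × (4/3)πr³ = 1 × (4/3)π × (2.160)³ = 42.2 Å³.

42.2 Å³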